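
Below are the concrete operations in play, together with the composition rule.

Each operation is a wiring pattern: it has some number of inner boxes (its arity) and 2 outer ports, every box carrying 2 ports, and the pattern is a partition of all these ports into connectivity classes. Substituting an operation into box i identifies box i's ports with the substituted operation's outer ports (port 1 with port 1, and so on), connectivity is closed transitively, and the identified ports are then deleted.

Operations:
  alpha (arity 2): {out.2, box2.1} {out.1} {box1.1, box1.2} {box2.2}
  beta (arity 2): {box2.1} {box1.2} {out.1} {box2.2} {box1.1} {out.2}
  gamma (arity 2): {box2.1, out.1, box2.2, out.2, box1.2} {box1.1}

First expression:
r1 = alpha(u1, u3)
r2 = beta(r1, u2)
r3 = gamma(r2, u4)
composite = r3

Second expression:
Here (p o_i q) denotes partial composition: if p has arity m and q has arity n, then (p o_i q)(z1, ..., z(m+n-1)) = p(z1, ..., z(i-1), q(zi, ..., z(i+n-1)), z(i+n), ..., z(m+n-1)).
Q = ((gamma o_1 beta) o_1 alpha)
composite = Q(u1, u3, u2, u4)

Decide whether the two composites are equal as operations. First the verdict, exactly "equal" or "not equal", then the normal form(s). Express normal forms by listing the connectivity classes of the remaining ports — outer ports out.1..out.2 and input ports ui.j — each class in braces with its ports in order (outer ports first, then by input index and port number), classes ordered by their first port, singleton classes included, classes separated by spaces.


equal; both compose to {out.1, out.2, u4.1, u4.2} {u1.1, u1.2} {u2.1} {u2.2} {u3.1} {u3.2}

The first composite normalizes to {out.1, out.2, u4.1, u4.2} {u1.1, u1.2} {u2.1} {u2.2} {u3.1} {u3.2}
The second composite normalizes to {out.1, out.2, u4.1, u4.2} {u1.1, u1.2} {u2.1} {u2.2} {u3.1} {u3.2}
The forms coincide; equal.


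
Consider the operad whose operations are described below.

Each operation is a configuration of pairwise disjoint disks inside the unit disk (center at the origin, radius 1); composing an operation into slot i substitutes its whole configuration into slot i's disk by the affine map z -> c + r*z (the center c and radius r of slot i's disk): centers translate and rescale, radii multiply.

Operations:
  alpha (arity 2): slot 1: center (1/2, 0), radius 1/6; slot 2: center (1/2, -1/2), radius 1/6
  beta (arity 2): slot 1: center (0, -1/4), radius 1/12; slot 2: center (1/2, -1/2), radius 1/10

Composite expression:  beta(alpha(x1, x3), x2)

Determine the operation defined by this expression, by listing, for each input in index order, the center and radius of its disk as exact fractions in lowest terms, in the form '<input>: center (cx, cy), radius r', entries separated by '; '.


x1: center (1/24, -1/4), radius 1/72; x2: center (1/2, -1/2), radius 1/10; x3: center (1/24, -7/24), radius 1/72

Affine substitution under beta: radii multiply and x-centers shift.
input x1: composing its 2 substitution steps yields center (1/24, -1/4), radius 1/72
input x3: composing its 2 substitution steps yields center (1/24, -7/24), radius 1/72
input x2: composing its 1 substitution step yields center (1/2, -1/2), radius 1/10


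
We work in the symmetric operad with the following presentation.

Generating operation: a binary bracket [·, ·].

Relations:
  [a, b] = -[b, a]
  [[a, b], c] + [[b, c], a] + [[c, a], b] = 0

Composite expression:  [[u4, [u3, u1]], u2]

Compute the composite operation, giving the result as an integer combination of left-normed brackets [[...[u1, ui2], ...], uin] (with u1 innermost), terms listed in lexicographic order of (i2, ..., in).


[[[u1, u3], u4], u2]


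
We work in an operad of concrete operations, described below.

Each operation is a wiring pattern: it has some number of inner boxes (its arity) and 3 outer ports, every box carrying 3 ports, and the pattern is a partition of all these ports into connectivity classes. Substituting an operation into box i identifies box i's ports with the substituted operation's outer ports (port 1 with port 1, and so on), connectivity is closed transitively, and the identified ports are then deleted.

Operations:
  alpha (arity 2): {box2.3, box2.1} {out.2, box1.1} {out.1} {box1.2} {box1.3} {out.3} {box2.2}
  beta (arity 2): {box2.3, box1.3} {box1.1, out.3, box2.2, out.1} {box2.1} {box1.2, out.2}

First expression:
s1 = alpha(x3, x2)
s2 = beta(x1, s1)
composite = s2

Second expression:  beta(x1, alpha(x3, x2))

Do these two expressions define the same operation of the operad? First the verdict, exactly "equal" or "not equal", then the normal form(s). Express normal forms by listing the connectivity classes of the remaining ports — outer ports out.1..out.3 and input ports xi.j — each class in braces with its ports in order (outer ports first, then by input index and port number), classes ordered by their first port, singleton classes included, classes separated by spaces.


equal: each reduces to {out.1, out.3, x1.1, x3.1} {out.2, x1.2} {x1.3} {x2.1, x2.3} {x2.2} {x3.2} {x3.3}

In normal form, the first expression is {out.1, out.3, x1.1, x3.1} {out.2, x1.2} {x1.3} {x2.1, x2.3} {x2.2} {x3.2} {x3.3}
In normal form, the second expression is {out.1, out.3, x1.1, x3.1} {out.2, x1.2} {x1.3} {x2.1, x2.3} {x2.2} {x3.2} {x3.3}
The forms coincide; equal.


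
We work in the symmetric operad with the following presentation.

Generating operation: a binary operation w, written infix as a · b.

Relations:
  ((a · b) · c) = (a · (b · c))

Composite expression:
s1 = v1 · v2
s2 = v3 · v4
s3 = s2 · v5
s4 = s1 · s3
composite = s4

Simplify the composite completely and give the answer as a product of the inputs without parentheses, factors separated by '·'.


v1 · v2 · v3 · v4 · v5

The w-tree's shape is irrelevant; the v-reading-order decides.
(v1 · v2) reduces to v1 · v2
(v3 · v4) reduces to v3 · v4
((v3 · v4) · v5) reduces to v3 · v4 · v5
((v1 · v2) · ((v3 · v4) · v5)) reduces to v1 · v2 · v3 · v4 · v5


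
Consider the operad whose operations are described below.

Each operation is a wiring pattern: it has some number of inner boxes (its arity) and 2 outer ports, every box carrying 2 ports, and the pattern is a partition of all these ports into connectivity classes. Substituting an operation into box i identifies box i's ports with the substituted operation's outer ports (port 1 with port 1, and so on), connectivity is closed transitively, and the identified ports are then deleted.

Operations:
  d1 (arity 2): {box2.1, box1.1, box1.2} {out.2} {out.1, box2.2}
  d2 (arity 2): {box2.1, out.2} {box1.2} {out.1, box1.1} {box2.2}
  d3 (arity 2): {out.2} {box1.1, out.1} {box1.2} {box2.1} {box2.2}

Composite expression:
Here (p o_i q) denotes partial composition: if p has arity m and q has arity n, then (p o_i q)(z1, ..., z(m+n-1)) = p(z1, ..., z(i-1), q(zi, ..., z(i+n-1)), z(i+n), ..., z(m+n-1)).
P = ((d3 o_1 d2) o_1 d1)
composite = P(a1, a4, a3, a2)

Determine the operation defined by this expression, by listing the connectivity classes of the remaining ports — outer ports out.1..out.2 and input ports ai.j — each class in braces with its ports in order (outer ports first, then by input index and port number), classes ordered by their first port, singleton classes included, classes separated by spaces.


Connectivity passes through glued d3-boundaries; trace each wire chain.
d1 over (a1, a4) gives {out.1, a4.2} {out.2} {a1.1, a1.2, a4.1}, out.j being that stage's outer ports
d2 over (a1, a4, a3) gives {out.1, a4.2} {out.2, a3.1} {a1.1, a1.2, a4.1} {a3.2}, out.j being that stage's outer ports
d3 over (a1, a4, a3, a2) gives {out.1, a4.2} {out.2} {a1.1, a1.2, a4.1} {a2.1} {a2.2} {a3.1} {a3.2}, out.j being that stage's outer ports

{out.1, a4.2} {out.2} {a1.1, a1.2, a4.1} {a2.1} {a2.2} {a3.1} {a3.2}


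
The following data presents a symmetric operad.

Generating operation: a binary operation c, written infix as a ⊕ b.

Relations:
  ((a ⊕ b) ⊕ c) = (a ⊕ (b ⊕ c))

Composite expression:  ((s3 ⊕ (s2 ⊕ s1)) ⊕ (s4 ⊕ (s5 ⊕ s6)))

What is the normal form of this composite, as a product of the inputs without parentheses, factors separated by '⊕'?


Associativity of c dissolves the nesting; only the s-input order survives.
(s2 ⊕ s1) linearizes to s2 ⊕ s1
(s3 ⊕ (s2 ⊕ s1)) linearizes to s3 ⊕ s2 ⊕ s1
(s5 ⊕ s6) linearizes to s5 ⊕ s6
(s4 ⊕ (s5 ⊕ s6)) linearizes to s4 ⊕ s5 ⊕ s6
((s3 ⊕ (s2 ⊕ s1)) ⊕ (s4 ⊕ (s5 ⊕ s6))) linearizes to s3 ⊕ s2 ⊕ s1 ⊕ s4 ⊕ s5 ⊕ s6

s3 ⊕ s2 ⊕ s1 ⊕ s4 ⊕ s5 ⊕ s6


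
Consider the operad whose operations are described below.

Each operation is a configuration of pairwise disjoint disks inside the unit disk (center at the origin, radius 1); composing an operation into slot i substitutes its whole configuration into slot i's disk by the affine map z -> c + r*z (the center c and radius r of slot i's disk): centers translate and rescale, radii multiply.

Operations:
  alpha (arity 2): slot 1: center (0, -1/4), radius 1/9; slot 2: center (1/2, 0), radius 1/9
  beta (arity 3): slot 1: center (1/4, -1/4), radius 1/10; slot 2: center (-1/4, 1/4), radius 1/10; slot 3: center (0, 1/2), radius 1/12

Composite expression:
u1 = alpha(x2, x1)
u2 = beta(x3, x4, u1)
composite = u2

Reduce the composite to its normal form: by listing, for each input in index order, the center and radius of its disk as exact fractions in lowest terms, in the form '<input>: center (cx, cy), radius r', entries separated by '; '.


x1: center (1/24, 1/2), radius 1/108; x2: center (0, 23/48), radius 1/108; x3: center (1/4, -1/4), radius 1/10; x4: center (-1/4, 1/4), radius 1/10


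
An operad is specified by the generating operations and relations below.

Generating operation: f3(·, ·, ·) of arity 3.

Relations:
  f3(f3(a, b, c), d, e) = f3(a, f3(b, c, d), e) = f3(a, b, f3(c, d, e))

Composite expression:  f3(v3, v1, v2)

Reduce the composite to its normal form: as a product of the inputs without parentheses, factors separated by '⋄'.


v3 ⋄ v1 ⋄ v2

Key point: f3 is associative — brackets drop, the v-order remains.
f3(v3, v1, v2) reduces to v3 ⋄ v1 ⋄ v2


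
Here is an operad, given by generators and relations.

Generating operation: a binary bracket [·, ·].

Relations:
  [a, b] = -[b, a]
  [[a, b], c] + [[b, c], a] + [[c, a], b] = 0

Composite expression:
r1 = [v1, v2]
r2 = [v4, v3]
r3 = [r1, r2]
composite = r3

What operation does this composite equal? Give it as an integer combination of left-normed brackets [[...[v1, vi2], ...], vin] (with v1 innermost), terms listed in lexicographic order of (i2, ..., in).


-[[[v1, v2], v3], v4] + [[[v1, v2], v4], v3]


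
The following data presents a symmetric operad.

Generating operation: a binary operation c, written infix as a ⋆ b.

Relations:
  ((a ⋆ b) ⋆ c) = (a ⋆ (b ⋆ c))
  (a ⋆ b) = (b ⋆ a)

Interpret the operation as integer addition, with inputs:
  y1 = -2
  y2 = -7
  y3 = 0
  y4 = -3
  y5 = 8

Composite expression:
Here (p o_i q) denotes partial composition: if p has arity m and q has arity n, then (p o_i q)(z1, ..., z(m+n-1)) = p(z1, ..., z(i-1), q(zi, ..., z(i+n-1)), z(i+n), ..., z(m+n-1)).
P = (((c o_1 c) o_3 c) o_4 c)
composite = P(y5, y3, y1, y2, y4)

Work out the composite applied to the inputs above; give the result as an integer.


-4

(y5 ⋆ y3) = 8
(y2 ⋆ y4) = -10
(y1 ⋆ (y2 ⋆ y4)) = -12
((y5 ⋆ y3) ⋆ (y1 ⋆ (y2 ⋆ y4))) = -4


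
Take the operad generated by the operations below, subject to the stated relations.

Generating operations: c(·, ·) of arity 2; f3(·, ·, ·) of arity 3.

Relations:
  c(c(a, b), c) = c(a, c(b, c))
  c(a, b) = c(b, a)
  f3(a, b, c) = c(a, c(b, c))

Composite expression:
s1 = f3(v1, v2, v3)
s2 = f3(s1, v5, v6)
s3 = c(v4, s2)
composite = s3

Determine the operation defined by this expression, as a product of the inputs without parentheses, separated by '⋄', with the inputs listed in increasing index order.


v1 ⋄ v2 ⋄ v3 ⋄ v4 ⋄ v5 ⋄ v6

Key point: c commutes, so take the v-inputs in any fixed order.
f3(v1, v2, v3) linearizes to v1 ⋄ v2 ⋄ v3
f3(f3(v1, v2, v3), v5, v6) linearizes to v1 ⋄ v2 ⋄ v3 ⋄ v5 ⋄ v6
c(v4, f3(f3(v1, v2, v3), v5, v6)) linearizes to v4 ⋄ v1 ⋄ v2 ⋄ v3 ⋄ v5 ⋄ v6
reordering the factors by index: v1 ⋄ v2 ⋄ v3 ⋄ v4 ⋄ v5 ⋄ v6


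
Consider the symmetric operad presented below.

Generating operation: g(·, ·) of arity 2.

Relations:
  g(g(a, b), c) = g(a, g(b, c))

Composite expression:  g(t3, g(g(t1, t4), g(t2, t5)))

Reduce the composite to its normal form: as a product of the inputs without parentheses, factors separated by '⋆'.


Associativity of g dissolves the nesting; only the t-input order survives.
g(t1, t4) unparenthesizes to t1 ⋆ t4
g(t2, t5) unparenthesizes to t2 ⋆ t5
g(g(t1, t4), g(t2, t5)) unparenthesizes to t1 ⋆ t4 ⋆ t2 ⋆ t5
g(t3, g(g(t1, t4), g(t2, t5))) unparenthesizes to t3 ⋆ t1 ⋆ t4 ⋆ t2 ⋆ t5

t3 ⋆ t1 ⋆ t4 ⋆ t2 ⋆ t5


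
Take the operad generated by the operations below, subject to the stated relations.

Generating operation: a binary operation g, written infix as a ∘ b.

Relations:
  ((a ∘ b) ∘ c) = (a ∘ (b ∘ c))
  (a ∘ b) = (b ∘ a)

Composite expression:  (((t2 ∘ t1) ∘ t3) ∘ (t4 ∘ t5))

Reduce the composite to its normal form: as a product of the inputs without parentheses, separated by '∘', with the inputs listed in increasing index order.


Both nesting and order wash out for g; what remains is which t's occur.
(t2 ∘ t1) linearizes to t2 ∘ t1
((t2 ∘ t1) ∘ t3) linearizes to t2 ∘ t1 ∘ t3
(t4 ∘ t5) linearizes to t4 ∘ t5
(((t2 ∘ t1) ∘ t3) ∘ (t4 ∘ t5)) linearizes to t2 ∘ t1 ∘ t3 ∘ t4 ∘ t5
commutativity sorts the factors: t1 ∘ t2 ∘ t3 ∘ t4 ∘ t5

t1 ∘ t2 ∘ t3 ∘ t4 ∘ t5


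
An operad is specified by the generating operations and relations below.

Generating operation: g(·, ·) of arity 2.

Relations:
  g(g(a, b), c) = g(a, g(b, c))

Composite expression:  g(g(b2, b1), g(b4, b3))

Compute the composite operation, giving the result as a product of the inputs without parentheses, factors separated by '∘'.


Key point: g is associative — brackets drop, the b-order remains.
g(b2, b1) collapses to b2 ∘ b1
g(b4, b3) collapses to b4 ∘ b3
g(g(b2, b1), g(b4, b3)) collapses to b2 ∘ b1 ∘ b4 ∘ b3

b2 ∘ b1 ∘ b4 ∘ b3


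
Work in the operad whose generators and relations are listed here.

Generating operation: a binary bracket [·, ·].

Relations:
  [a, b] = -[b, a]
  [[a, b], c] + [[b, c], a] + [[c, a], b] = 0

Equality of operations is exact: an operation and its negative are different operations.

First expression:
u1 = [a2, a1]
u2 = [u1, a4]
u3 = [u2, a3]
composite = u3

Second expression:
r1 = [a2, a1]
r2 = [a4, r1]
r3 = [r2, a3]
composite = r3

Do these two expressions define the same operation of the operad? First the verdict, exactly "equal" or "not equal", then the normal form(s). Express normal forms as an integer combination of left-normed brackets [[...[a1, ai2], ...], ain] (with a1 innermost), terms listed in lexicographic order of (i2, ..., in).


The first expression reduces to -[[[a1, a2], a4], a3]
The second expression reduces to [[[a1, a2], a4], a3]
They disagree, so not equal.

not equal — first -[[[a1, a2], a4], a3], second [[[a1, a2], a4], a3]


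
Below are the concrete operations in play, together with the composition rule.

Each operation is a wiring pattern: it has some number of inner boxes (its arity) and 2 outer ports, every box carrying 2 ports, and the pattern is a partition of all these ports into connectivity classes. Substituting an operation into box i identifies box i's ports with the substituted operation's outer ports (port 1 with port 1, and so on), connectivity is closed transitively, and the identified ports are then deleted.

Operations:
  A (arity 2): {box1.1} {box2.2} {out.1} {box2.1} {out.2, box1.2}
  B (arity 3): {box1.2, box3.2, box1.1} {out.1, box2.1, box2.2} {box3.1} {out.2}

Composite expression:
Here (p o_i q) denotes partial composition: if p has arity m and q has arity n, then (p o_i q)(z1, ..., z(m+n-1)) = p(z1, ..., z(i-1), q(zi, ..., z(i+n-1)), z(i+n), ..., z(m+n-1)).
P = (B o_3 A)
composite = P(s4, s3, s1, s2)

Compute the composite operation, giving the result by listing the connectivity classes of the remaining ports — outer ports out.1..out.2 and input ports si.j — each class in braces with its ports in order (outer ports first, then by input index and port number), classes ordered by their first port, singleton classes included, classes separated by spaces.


{out.1, s3.1, s3.2} {out.2} {s1.1} {s1.2, s4.1, s4.2} {s2.1} {s2.2}


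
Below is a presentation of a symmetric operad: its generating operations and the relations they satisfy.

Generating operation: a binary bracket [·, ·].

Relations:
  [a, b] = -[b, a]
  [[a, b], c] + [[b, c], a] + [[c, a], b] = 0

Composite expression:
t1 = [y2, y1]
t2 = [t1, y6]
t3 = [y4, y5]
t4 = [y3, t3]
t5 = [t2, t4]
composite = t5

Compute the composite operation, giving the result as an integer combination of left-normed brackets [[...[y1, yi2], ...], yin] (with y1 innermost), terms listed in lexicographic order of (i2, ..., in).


Antisymmetry and Jacobi reduce to y1-anchored left-normed brackets.
Composite bracket: [[[y2, y1], y6], [y3, [y4, y5]]]
Full expansion: 32 signed words from ab - ba (2^5 = 32).
Collect the words opening with y1:
  from y1y2y6y3y4y5, sign -1: term -[[[[[y1, y2], y6], y3], y4], y5]
  from y1y2y6y3y5y4, sign +1: term +[[[[[y1, y2], y6], y3], y5], y4]
  from y1y2y6y4y5y3, sign +1: term +[[[[[y1, y2], y6], y4], y5], y3]
  from y1y2y6y5y4y3, sign -1: term -[[[[[y1, y2], y6], y5], y4], y3]

-[[[[[y1, y2], y6], y3], y4], y5] + [[[[[y1, y2], y6], y3], y5], y4] + [[[[[y1, y2], y6], y4], y5], y3] - [[[[[y1, y2], y6], y5], y4], y3]


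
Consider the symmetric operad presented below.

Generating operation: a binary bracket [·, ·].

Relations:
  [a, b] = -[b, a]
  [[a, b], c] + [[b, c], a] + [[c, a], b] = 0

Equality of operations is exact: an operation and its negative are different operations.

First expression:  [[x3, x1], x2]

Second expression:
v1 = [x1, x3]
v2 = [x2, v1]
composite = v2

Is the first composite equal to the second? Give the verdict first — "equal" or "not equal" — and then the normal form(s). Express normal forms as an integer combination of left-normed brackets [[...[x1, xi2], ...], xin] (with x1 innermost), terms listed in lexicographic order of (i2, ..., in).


The first expression, normalized: -[[x1, x3], x2]
The second expression, normalized: -[[x1, x3], x2]
Both agree, so they are equal.

equal; both compose to -[[x1, x3], x2]


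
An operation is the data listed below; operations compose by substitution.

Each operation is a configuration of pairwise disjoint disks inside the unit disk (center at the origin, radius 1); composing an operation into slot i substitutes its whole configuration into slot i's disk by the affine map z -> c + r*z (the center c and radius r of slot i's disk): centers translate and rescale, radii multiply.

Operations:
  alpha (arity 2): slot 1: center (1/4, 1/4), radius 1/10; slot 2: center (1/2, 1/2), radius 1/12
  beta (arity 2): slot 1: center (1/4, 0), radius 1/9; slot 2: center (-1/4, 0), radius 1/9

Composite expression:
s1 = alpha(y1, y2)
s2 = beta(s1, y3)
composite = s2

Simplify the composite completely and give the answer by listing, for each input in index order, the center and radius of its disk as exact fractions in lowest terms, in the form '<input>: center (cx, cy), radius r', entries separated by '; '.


y1: center (5/18, 1/36), radius 1/90; y2: center (11/36, 1/18), radius 1/108; y3: center (-1/4, 0), radius 1/9

Each y-disk chains the slot maps above it in beta; radii multiply.
input y1: applying the 2 nested substitutions gives center (5/18, 1/36), radius 1/90
input y2: applying the 2 nested substitutions gives center (11/36, 1/18), radius 1/108
input y3: applying the 1 nested substitution gives center (-1/4, 0), radius 1/9


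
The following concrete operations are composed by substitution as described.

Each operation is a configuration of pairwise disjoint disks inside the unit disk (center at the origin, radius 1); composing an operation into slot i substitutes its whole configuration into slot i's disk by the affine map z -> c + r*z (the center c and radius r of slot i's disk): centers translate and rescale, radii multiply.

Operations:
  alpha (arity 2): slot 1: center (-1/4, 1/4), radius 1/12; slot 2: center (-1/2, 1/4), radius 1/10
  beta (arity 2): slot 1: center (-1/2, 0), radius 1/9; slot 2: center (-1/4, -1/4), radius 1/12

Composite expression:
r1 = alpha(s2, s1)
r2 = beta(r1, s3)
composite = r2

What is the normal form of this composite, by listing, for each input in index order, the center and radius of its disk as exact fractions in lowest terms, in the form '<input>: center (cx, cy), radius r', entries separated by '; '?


s1: center (-5/9, 1/36), radius 1/90; s2: center (-19/36, 1/36), radius 1/108; s3: center (-1/4, -1/4), radius 1/12

Each s-disk chains the slot maps above it in beta; radii multiply.
for s2, the 2-step affine chain lands on center (-19/36, 1/36), radius 1/108
for s1, the 2-step affine chain lands on center (-5/9, 1/36), radius 1/90
for s3, the 1-step affine chain lands on center (-1/4, -1/4), radius 1/12


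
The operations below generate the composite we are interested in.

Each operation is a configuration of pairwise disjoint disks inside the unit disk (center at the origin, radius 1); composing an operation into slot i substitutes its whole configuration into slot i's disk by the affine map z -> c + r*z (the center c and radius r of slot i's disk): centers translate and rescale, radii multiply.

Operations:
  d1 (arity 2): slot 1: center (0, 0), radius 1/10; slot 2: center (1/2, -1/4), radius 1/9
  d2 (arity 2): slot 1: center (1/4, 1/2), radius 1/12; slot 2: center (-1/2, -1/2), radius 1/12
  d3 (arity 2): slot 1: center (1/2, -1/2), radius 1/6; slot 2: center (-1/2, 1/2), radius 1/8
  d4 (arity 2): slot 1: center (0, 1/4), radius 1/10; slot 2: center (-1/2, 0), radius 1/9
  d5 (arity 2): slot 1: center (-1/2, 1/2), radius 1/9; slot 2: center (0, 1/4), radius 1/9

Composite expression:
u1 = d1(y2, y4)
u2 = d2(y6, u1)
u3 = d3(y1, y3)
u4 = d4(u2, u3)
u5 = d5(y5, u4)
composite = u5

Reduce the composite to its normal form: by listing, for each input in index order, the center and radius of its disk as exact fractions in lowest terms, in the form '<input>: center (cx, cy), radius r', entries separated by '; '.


y1: center (-4/81, 79/324), radius 1/486; y2: center (-1/180, 49/180), radius 1/10800; y3: center (-5/81, 83/324), radius 1/648; y4: center (-11/2160, 235/864), radius 1/9720; y5: center (-1/2, 1/2), radius 1/9; y6: center (1/360, 17/60), radius 1/1080

Below d5, radii multiply path by path; the y-disk centers shift.
for y5, the 1-step affine chain lands on center (-1/2, 1/2), radius 1/9
for y6, the 3-step affine chain lands on center (1/360, 17/60), radius 1/1080
for y2, the 4-step affine chain lands on center (-1/180, 49/180), radius 1/10800
for y4, the 4-step affine chain lands on center (-11/2160, 235/864), radius 1/9720
for y1, the 3-step affine chain lands on center (-4/81, 79/324), radius 1/486
for y3, the 3-step affine chain lands on center (-5/81, 83/324), radius 1/648


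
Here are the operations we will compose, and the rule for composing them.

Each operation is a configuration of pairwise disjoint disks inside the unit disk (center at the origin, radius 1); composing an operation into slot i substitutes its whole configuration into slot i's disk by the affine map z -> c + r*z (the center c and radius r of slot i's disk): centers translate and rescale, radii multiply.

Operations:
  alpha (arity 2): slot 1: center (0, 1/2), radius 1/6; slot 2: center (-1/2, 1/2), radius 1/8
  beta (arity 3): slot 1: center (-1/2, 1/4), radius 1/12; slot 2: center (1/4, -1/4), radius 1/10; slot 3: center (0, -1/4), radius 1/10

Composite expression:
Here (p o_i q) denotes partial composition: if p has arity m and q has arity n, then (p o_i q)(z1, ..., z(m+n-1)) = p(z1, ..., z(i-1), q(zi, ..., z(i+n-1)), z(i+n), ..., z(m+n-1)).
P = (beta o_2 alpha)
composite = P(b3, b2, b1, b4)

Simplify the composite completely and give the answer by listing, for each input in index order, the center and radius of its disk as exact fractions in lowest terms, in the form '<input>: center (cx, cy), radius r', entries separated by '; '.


b1: center (1/5, -1/5), radius 1/80; b2: center (1/4, -1/5), radius 1/60; b3: center (-1/2, 1/4), radius 1/12; b4: center (0, -1/4), radius 1/10

Each b-disk chains the slot maps above it in beta; radii multiply.
tracing b3 down its 1-map path: center (-1/2, 1/4), radius 1/12
tracing b2 down its 2-map path: center (1/4, -1/5), radius 1/60
tracing b1 down its 2-map path: center (1/5, -1/5), radius 1/80
tracing b4 down its 1-map path: center (0, -1/4), radius 1/10


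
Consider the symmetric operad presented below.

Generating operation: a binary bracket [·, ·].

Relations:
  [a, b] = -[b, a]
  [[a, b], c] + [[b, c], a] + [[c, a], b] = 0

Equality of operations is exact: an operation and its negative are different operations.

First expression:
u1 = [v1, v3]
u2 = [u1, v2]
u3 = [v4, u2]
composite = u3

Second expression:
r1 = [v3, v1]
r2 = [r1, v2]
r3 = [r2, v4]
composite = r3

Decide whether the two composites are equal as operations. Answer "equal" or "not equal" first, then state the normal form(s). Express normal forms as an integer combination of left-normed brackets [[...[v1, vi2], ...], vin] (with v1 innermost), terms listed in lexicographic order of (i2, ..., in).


The first composite normalizes to -[[[v1, v3], v2], v4]
The second composite normalizes to -[[[v1, v3], v2], v4]
One common form — equal.

equal; the common form is -[[[v1, v3], v2], v4]


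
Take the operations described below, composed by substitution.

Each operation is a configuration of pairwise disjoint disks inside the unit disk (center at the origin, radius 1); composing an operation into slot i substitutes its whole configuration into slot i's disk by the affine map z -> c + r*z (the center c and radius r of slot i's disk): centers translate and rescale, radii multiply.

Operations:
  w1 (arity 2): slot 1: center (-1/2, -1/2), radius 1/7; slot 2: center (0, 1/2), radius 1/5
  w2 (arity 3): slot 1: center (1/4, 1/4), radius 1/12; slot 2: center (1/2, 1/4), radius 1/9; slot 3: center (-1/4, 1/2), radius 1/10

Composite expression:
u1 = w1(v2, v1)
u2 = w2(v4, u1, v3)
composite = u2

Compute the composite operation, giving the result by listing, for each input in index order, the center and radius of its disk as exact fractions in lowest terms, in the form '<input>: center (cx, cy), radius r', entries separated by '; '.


Each v-disk chains the slot maps above it in w2; radii multiply.
tracing v4 down its 1-map path: center (1/4, 1/4), radius 1/12
tracing v2 down its 2-map path: center (4/9, 7/36), radius 1/63
tracing v1 down its 2-map path: center (1/2, 11/36), radius 1/45
tracing v3 down its 1-map path: center (-1/4, 1/2), radius 1/10

v1: center (1/2, 11/36), radius 1/45; v2: center (4/9, 7/36), radius 1/63; v3: center (-1/4, 1/2), radius 1/10; v4: center (1/4, 1/4), radius 1/12


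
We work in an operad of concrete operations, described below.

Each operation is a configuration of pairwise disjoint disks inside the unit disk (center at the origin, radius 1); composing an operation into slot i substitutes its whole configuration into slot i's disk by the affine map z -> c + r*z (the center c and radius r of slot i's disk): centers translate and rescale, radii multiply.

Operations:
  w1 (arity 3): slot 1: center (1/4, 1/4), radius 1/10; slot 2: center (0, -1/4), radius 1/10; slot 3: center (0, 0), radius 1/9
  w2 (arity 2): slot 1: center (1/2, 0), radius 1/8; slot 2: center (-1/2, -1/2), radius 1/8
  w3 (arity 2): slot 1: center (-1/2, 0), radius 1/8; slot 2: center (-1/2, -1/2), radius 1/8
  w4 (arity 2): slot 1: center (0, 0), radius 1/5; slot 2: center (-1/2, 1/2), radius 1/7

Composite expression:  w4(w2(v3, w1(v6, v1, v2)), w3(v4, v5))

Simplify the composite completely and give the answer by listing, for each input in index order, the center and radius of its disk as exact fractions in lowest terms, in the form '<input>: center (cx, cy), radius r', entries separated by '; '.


v1: center (-1/10, -17/160), radius 1/400; v2: center (-1/10, -1/10), radius 1/360; v3: center (1/10, 0), radius 1/40; v4: center (-4/7, 1/2), radius 1/56; v5: center (-4/7, 3/7), radius 1/56; v6: center (-3/32, -3/32), radius 1/400

Only the slot chain above each v matters under w4; compose those maps.
tracing v3 down its 2-map path: center (1/10, 0), radius 1/40
tracing v6 down its 3-map path: center (-3/32, -3/32), radius 1/400
tracing v1 down its 3-map path: center (-1/10, -17/160), radius 1/400
tracing v2 down its 3-map path: center (-1/10, -1/10), radius 1/360
tracing v4 down its 2-map path: center (-4/7, 1/2), radius 1/56
tracing v5 down its 2-map path: center (-4/7, 3/7), radius 1/56


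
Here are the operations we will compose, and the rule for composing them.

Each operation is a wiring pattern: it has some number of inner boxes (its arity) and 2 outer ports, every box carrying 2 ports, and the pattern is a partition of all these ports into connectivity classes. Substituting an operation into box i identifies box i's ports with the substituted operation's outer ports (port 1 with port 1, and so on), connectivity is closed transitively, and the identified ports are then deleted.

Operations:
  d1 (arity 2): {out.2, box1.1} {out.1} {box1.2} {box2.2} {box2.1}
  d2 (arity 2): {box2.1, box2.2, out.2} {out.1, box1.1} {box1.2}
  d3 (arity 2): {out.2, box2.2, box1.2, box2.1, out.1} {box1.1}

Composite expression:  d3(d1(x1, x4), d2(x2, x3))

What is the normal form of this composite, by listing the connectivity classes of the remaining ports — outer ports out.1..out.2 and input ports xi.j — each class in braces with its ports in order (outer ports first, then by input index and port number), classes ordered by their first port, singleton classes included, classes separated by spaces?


Reachability decides: close wires over d3-identified ports.
the subtree at d1 composes to {out.1} {out.2, x1.1} {x1.2} {x4.1} {x4.2} on (x1, x4); out.j = own outer ports
the subtree at d2 composes to {out.1, x2.1} {out.2, x3.1, x3.2} {x2.2} on (x2, x3); out.j = own outer ports
the subtree at d3 composes to {out.1, out.2, x1.1, x2.1, x3.1, x3.2} {x1.2} {x2.2} {x4.1} {x4.2} on (x1, x4, x2, x3); out.j = own outer ports

{out.1, out.2, x1.1, x2.1, x3.1, x3.2} {x1.2} {x2.2} {x4.1} {x4.2}


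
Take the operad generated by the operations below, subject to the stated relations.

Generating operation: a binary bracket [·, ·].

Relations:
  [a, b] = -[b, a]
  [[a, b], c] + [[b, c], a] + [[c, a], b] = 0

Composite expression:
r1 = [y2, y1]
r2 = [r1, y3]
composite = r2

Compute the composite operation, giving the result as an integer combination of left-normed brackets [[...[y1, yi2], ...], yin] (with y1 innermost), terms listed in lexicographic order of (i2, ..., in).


A multilinear Lie element is pinned by y1-initial words (y1 innermost).
Composite bracket: [[y2, y1], y3]
Each bracket splits as ab - ba, giving 4 signed words (2^2 = 4).
Words beginning with y1 determine it all:
  sign of y1y2y3 is -1, so it contributes -[[y1, y2], y3]

-[[y1, y2], y3]


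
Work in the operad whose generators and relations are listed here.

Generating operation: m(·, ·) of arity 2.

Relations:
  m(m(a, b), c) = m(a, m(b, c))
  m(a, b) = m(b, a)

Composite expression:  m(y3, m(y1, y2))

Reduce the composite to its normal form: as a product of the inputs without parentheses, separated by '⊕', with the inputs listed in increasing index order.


Shape and order are irrelevant to m; the y-input set decides.
m(y1, y2) flattens to y1 ⊕ y2
m(y3, m(y1, y2)) flattens to y3 ⊕ y1 ⊕ y2
putting the inputs in ascending order: y1 ⊕ y2 ⊕ y3

y1 ⊕ y2 ⊕ y3


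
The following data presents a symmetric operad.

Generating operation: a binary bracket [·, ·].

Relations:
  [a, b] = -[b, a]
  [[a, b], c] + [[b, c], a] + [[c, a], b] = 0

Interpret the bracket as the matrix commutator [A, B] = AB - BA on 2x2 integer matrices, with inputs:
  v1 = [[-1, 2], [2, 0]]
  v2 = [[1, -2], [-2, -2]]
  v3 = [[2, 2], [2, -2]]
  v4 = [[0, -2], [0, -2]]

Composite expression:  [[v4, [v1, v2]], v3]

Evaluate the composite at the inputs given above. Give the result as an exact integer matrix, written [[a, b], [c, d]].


[v1, v2] = [[0, -4], [4, 0]]
[v4, [v1, v2]] = [[-8, -8], [-8, 8]]
[[v4, [v1, v2]], v3] = [[0, 0], [0, 0]]

[[0, 0], [0, 0]]


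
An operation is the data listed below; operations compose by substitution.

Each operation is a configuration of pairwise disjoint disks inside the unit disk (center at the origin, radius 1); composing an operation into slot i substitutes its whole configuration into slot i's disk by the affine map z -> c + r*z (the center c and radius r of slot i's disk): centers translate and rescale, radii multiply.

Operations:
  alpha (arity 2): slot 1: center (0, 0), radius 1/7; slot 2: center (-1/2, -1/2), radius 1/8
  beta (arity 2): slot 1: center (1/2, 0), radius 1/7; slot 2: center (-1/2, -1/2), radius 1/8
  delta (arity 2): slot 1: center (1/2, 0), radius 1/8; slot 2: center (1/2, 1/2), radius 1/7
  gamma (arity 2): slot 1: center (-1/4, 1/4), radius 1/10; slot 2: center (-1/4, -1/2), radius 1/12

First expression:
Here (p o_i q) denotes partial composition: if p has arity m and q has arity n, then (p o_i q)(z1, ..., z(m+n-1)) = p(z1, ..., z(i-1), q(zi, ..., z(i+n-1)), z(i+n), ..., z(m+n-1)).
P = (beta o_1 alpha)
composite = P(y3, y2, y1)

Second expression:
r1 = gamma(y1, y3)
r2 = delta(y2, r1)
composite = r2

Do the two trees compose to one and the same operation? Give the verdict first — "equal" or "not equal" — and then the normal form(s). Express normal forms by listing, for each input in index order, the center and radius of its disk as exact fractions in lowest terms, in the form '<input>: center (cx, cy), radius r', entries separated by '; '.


Reducing the first expression gives y1: center (-1/2, -1/2), radius 1/8; y2: center (3/7, -1/14), radius 1/56; y3: center (1/2, 0), radius 1/49
Reducing the second expression gives y1: center (13/28, 15/28), radius 1/70; y2: center (1/2, 0), radius 1/8; y3: center (13/28, 3/7), radius 1/84
Different reductions; not equal.

not equal; first: y1: center (-1/2, -1/2), radius 1/8; y2: center (3/7, -1/14), radius 1/56; y3: center (1/2, 0), radius 1/49; second: y1: center (13/28, 15/28), radius 1/70; y2: center (1/2, 0), radius 1/8; y3: center (13/28, 3/7), radius 1/84


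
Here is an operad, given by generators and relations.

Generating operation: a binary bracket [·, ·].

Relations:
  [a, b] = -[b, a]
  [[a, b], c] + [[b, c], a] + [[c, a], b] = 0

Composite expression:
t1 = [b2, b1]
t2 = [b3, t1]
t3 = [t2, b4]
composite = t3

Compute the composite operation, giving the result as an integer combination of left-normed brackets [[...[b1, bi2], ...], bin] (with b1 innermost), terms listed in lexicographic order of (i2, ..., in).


[[[b1, b2], b3], b4]

Antisymmetry and Jacobi reduce to b1-anchored left-normed brackets.
Composite bracket: [[b3, [b2, b1]], b4]
Expanding via [a, b] = ab - ba: 8 signed words (2^3 = 8).
Coefficients come from the b1-initial words:
  b1b2b3b4 (sign +1) contributes +[[[b1, b2], b3], b4]


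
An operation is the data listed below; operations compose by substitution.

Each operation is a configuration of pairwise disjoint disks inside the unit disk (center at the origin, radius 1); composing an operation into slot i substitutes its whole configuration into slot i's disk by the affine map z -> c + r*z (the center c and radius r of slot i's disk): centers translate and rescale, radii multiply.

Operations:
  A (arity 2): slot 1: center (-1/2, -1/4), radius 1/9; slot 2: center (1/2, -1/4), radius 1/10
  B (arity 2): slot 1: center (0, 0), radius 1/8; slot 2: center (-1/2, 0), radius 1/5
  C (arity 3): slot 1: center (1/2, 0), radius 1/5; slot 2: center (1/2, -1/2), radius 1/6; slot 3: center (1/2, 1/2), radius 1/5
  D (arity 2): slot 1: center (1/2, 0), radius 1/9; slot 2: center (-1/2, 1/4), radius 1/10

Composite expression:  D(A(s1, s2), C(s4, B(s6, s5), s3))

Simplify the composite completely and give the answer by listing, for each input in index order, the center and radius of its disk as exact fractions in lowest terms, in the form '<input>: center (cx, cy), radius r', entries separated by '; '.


s1: center (4/9, -1/36), radius 1/81; s2: center (5/9, -1/36), radius 1/90; s3: center (-9/20, 3/10), radius 1/50; s4: center (-9/20, 1/4), radius 1/50; s5: center (-11/24, 1/5), radius 1/300; s6: center (-9/20, 1/5), radius 1/480

Below D, radii multiply path by path; the s-disk centers shift.
tracing s1 down its 2-map path: center (4/9, -1/36), radius 1/81
tracing s2 down its 2-map path: center (5/9, -1/36), radius 1/90
tracing s4 down its 2-map path: center (-9/20, 1/4), radius 1/50
tracing s6 down its 3-map path: center (-9/20, 1/5), radius 1/480
tracing s5 down its 3-map path: center (-11/24, 1/5), radius 1/300
tracing s3 down its 2-map path: center (-9/20, 3/10), radius 1/50


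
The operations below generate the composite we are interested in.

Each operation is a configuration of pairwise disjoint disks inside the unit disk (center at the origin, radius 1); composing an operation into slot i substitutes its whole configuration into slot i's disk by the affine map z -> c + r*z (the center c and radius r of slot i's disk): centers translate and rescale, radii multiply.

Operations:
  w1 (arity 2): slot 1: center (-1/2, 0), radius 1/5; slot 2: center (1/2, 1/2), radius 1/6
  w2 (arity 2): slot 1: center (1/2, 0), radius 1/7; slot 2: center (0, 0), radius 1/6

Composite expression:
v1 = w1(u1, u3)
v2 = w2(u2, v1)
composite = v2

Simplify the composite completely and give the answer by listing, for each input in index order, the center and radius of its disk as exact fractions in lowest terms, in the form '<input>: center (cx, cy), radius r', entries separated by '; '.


u1: center (-1/12, 0), radius 1/30; u2: center (1/2, 0), radius 1/7; u3: center (1/12, 1/12), radius 1/36

Only the slot chain above each u matters under w2; compose those maps.
input u2: composing its 1 substitution step yields center (1/2, 0), radius 1/7
input u1: composing its 2 substitution steps yields center (-1/12, 0), radius 1/30
input u3: composing its 2 substitution steps yields center (1/12, 1/12), radius 1/36


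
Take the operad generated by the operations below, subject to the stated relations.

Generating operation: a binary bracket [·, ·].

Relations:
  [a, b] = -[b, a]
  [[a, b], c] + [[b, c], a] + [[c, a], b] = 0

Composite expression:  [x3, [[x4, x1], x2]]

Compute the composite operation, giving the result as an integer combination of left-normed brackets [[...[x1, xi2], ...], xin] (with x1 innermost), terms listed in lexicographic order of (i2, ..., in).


[[[x1, x4], x2], x3]

In the tensor algebra, words opening x1 carry the x1-anchored form.
Composite bracket: [x3, [[x4, x1], x2]]
Full expansion: 8 signed words from ab - ba (2^3 = 8).
The x1-initial words carry the normal form:
  the word x1x4x2x3 carries sign +1 and contributes +[[[x1, x4], x2], x3]


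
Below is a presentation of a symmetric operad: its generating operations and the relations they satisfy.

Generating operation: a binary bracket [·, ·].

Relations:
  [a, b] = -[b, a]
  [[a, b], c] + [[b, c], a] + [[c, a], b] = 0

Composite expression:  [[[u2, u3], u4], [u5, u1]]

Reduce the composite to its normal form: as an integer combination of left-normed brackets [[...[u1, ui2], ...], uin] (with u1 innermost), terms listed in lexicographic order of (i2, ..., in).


Left-normed coefficients sit on the u1-initial expansion words.
Composite bracket: [[[u2, u3], u4], [u5, u1]]
The bracket unfolds into 16 signed words via [a, b] = ab - ba (2^4 = 16).
The u1-initial words carry the normal form:
  u1u5u2u3u4 appears with sign +1, giving the term +[[[[u1, u5], u2], u3], u4]
  u1u5u3u2u4 appears with sign -1, giving the term -[[[[u1, u5], u3], u2], u4]
  u1u5u4u2u3 appears with sign -1, giving the term -[[[[u1, u5], u4], u2], u3]
  u1u5u4u3u2 appears with sign +1, giving the term +[[[[u1, u5], u4], u3], u2]

[[[[u1, u5], u2], u3], u4] - [[[[u1, u5], u3], u2], u4] - [[[[u1, u5], u4], u2], u3] + [[[[u1, u5], u4], u3], u2]
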